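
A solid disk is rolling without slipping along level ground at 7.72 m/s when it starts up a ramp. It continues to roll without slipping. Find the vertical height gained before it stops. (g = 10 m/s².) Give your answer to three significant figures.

h ≈ 4.47 m

For this body I = (1/2)MR², i.e. k = I/(MR²) = 0.5.
Since it rolls without slipping, ω = v/R and KE = ½Mv² + ½Iω² = ½(1+k)Mv² = (3/4)Mv².
At the top the kinetic energy is zero, so (3/4)Mv₀² = Mgh.
Thus h = (1+k)v₀²/(2g) = 1.5 × 7.72² / (2 × 10) ≈ 4.47 m.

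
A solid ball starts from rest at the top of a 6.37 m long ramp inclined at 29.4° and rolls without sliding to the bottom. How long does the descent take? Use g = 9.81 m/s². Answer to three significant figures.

t ≈ 1.92 s

Here I = (2/5)MR², so the shape factor k = I/(MR²) = 0.4.
Newton's second law down the slope: Mg sinθ − f = Ma. The torque equation fR = Iα (with α = a/R) gives f = kMa.
Hence a = g sinθ/(1+k) = 9.81×sin29.4°/1.4 = 3.44 m/s².
Starting from rest, L = ½at², so t = √(2L/a) = √(2×6.37/3.44) ≈ 1.92 s.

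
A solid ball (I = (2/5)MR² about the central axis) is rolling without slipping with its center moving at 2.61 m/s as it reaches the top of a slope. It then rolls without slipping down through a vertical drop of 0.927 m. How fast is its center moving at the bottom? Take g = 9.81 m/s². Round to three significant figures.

Here I = (2/5)MR², so the shape factor k = I/(MR²) = 0.4.
Rolling without slipping gives ω = v/R, so the total kinetic energy is ½Mv² + ½Iω² = ½(1+k)Mv² = (7/10)Mv².
Conserving energy between top and bottom: (7/10)Mv² = (7/10)Mv₀² + Mgh, hence v² = v₀² + 2gh/(1+k).
v = √(2.61² + 2×9.81×0.927/1.4) = √19.8 ≈ 4.45 m/s.

v ≈ 4.45 m/s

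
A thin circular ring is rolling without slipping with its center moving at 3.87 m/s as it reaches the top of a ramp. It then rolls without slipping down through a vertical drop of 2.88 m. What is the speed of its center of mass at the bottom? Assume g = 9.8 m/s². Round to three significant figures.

The moment of inertia is MR², giving k ≡ I/(MR²) = 1.
Since it rolls without slipping, ω = v/R and KE = ½Mv² + ½Iω² = ½(1+k)Mv² = Mv².
Energy conservation: Mv₀² + Mgh = Mv², so v² = v₀² + 2gh/(1+k).
v = √(3.87² + 2×9.8×2.88/2) = √43.2 ≈ 6.57 m/s.

v ≈ 6.57 m/s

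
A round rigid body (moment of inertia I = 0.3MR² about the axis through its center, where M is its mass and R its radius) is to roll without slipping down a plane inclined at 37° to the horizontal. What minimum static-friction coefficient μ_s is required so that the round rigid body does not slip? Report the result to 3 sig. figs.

μ_min ≈ 0.174

The moment of inertia is 0.3MR², giving k ≡ I/(MR²) = 0.3.
Translational: Mg sinθ − f = Ma. Rotational about the CM: fR = Iα = kMRa, so f = kMa.
These give a = g sinθ/(1+k) and the required friction f = kMg sinθ/(1+k).
With N = Mg cosθ, the no-slip condition f ≤ μN gives μ_min = f/N = k tanθ/(1+k).
μ_min = 0.3 × tan37° / 1.3 ≈ 0.174.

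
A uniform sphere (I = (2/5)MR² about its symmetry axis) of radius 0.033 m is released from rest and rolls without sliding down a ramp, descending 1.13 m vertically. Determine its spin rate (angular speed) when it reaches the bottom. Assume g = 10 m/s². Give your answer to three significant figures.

With I = (2/5)MR², the ratio k = I/(MR²) is 0.4.
The rolling condition ω = v/R makes the rotational term ½I(v/R)² = ½kMv², so KE_total = ½(1+k)Mv² = (7/10)Mv².
Energy conservation Mgh = ½(1+k)Mv² gives v = √(2gh/(1+k)) = √(2 × 10 × 1.13 / 1.4) = 4.018 m/s.
The angular speed follows from ω = v/R = 4.018/0.033 ≈ 122 rad/s.

ω ≈ 122 rad/s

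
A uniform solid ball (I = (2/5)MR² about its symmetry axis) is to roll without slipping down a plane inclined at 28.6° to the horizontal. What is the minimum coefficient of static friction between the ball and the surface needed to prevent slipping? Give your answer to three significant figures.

Here I = (2/5)MR², so the shape factor k = I/(MR²) = 0.4.
Along the incline Mg sinθ − f = Ma, and torque about the center fR = Iα = kMR²(a/R) gives f = kMa.
These give a = g sinθ/(1+k) and the required friction f = kMg sinθ/(1+k).
The normal force is N = Mg cosθ, so μ_min = f/N = k tanθ/(1+k).
μ_min = 0.4 × tan28.6° / 1.4 ≈ 0.156.

μ_min ≈ 0.156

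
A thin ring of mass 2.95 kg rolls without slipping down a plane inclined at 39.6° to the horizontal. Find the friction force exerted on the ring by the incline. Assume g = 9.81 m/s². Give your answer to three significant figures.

f ≈ 9.22 N

The moment of inertia is MR², giving k ≡ I/(MR²) = 1.
Along the incline Mg sinθ − f = Ma, and torque about the center fR = Iα = kMR²(a/R) gives f = kMa.
Combining, a = g sinθ/(1+k) and f = kMa = kMg sinθ/(1+k).
f = 1 × 2.95 × 9.81 × sin39.6° / 2 ≈ 9.22 N.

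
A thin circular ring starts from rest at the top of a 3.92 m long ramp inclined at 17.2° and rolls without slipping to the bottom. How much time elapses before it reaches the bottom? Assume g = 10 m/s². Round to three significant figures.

Here I = MR², so the shape factor k = I/(MR²) = 1.
Translational: Mg sinθ − f = Ma. Rotational about the CM: fR = Iα = kMRa, so f = kMa.
Hence a = g sinθ/(1+k) = 10×sin17.2°/2 = 1.479 m/s².
Starting from rest, L = ½at², so t = √(2L/a) = √(2×3.92/1.479) ≈ 2.30 s.

t ≈ 2.30 s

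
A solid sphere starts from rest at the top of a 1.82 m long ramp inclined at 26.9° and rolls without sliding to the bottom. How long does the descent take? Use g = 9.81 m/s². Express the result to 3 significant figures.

t ≈ 1.07 s

The moment of inertia is (2/5)MR², giving k ≡ I/(MR²) = 0.4.
Translational: Mg sinθ − f = Ma. Rotational about the CM: fR = Iα = kMRa, so f = kMa.
Hence a = g sinθ/(1+k) = 9.81×sin26.9°/1.4 = 3.17 m/s².
Starting from rest, L = ½at², so t = √(2L/a) = √(2×1.82/3.17) ≈ 1.07 s.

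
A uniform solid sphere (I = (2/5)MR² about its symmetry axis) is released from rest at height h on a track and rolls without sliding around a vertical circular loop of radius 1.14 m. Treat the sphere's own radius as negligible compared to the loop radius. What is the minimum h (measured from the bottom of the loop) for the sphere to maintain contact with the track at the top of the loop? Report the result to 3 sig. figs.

h_min ≈ 3.08 m

The moment of inertia is (2/5)MR², giving k ≡ I/(MR²) = 0.4.
At the top of the loop, the minimum-contact condition is Mg = Mv_top²/r, so v_top² = gr.
With ω = v/R, the kinetic energy at speed v is ½(1+k)Mv² = (7/10)Mv².
Energy conservation from release (height h) to the top (height 2r): Mgh = Mg(2r) + (7/10)M·gr.
Thus h_min = 2r + (1+k)r/2 = r(2 + 1.4/2) = 1.14 × 2.7 ≈ 3.08 m.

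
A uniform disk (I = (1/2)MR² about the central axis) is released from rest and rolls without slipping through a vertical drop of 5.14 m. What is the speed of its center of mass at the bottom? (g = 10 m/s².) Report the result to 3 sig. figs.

Here I = (1/2)MR², so the shape factor k = I/(MR²) = 0.5.
Pure rolling means v = ωR; then KE = ½Mv² + ½I(v/R)² = ½(1+k)Mv² = (3/4)Mv².
Energy conservation: Mgh = (3/4)Mv², so v = √(2gh/(1+k)) = √(2 × 10 × 5.14 / 1.5) ≈ 8.28 m/s.

v ≈ 8.28 m/s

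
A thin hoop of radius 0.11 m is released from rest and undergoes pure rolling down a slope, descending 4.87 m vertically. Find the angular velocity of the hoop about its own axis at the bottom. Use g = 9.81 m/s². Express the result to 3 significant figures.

Here I = MR², so the shape factor k = I/(MR²) = 1.
The rolling condition ω = v/R makes the rotational term ½I(v/R)² = ½kMv², so KE_total = ½(1+k)Mv² = Mv².
Energy conservation Mgh = ½(1+k)Mv² gives v = √(2gh/(1+k)) = √(2 × 9.81 × 4.87 / 2) = 6.912 m/s.
Then ω = v/R = 6.912 / 0.11 ≈ 62.8 rad/s.

ω ≈ 62.8 rad/s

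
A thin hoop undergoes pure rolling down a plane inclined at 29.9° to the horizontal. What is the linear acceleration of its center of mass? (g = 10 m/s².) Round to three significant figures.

a ≈ 2.49 m/s²

With I = MR², the ratio k = I/(MR²) is 1.
Translational: Mg sinθ − f = Ma. Rotational about the CM: fR = Iα = kMRa, so f = kMa.
Eliminating f: Mg sinθ = (1+k)Ma, so a = g sinθ/(1+k) = 10 × sin29.9° / 2 ≈ 2.49 m/s².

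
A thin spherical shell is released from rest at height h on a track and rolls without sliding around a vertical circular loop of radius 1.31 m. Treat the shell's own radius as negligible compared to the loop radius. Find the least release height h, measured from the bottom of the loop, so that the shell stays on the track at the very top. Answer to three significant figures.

h_min ≈ 3.71 m

For this body I = (2/3)MR², i.e. k = I/(MR²) = 2/3.
At the top, contact is just lost when gravity alone supplies the centripetal force: Mg = Mv_top²/r, i.e. v_top² = gr.
With ω = v/R, the kinetic energy at speed v is ½(1+k)Mv² = (5/6)Mv².
Energy conservation from release (height h) to the top (height 2r): Mgh = Mg(2r) + (5/6)M·gr.
Thus h_min = 2r + (1+k)r/2 = r(2 + 1.667/2) = 1.31 × 2.833 ≈ 3.71 m.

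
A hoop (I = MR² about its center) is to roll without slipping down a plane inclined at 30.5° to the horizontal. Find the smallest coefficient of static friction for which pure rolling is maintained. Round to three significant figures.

μ_min ≈ 0.295

With I = MR², the ratio k = I/(MR²) is 1.
Newton's second law down the slope: Mg sinθ − f = Ma. The torque equation fR = Iα (with α = a/R) gives f = kMa.
These give a = g sinθ/(1+k) and the required friction f = kMg sinθ/(1+k).
The normal force is N = Mg cosθ, so μ_min = f/N = k tanθ/(1+k).
μ_min = 1 × tan30.5° / 2 ≈ 0.295.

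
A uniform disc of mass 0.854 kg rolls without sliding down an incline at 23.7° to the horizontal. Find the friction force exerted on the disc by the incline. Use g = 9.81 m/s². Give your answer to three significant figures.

f ≈ 1.12 N

Here I = (1/2)MR², so the shape factor k = I/(MR²) = 0.5.
Translational: Mg sinθ − f = Ma. Rotational about the CM: fR = Iα = kMRa, so f = kMa.
Combining, a = g sinθ/(1+k) and f = kMa = kMg sinθ/(1+k).
f = 0.5 × 0.854 × 9.81 × sin23.7° / 1.5 ≈ 1.12 N.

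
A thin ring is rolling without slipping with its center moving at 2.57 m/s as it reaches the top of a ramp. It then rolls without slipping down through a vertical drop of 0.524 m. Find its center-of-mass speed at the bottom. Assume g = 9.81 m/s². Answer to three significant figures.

Here I = MR², so the shape factor k = I/(MR²) = 1.
Pure rolling means v = ωR; then KE = ½Mv² + ½I(v/R)² = ½(1+k)Mv² = Mv².
Energy conservation: Mv₀² + Mgh = Mv², so v² = v₀² + 2gh/(1+k).
v = √(2.57² + 2×9.81×0.524/2) = √11.75 ≈ 3.43 m/s.

v ≈ 3.43 m/s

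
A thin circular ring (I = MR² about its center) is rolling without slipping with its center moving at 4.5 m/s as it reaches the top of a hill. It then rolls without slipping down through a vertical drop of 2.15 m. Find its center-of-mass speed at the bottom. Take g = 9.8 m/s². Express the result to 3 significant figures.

v ≈ 6.43 m/s

Here I = MR², so the shape factor k = I/(MR²) = 1.
Rolling without slipping gives ω = v/R, so the total kinetic energy is ½Mv² + ½Iω² = ½(1+k)Mv² = Mv².
Energy conservation: Mv₀² + Mgh = Mv², so v² = v₀² + 2gh/(1+k).
v = √(4.5² + 2×9.8×2.15/2) = √41.32 ≈ 6.43 m/s.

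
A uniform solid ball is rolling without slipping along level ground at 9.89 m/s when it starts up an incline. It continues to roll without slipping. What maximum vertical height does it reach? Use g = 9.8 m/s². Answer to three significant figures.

For this body I = (2/5)MR², i.e. k = I/(MR²) = 0.4.
Rolling without slipping gives ω = v/R, so the total kinetic energy is ½Mv² + ½Iω² = ½(1+k)Mv² = (7/10)Mv².
At the top the kinetic energy is zero, so (7/10)Mv₀² = Mgh.
Thus h = (1+k)v₀²/(2g) = 1.4 × 9.89² / (2 × 9.8) ≈ 6.99 m.

h ≈ 6.99 m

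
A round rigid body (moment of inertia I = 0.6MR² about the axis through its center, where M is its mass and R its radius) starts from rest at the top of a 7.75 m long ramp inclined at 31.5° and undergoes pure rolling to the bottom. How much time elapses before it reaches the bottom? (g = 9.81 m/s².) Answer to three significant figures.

t ≈ 2.20 s

With I = 0.6MR², the ratio k = I/(MR²) is 0.6.
Translational: Mg sinθ − f = Ma. Rotational about the CM: fR = Iα = kMRa, so f = kMa.
Hence a = g sinθ/(1+k) = 9.81×sin31.5°/1.6 = 3.204 m/s².
Starting from rest, L = ½at², so t = √(2L/a) = √(2×7.75/3.204) ≈ 2.20 s.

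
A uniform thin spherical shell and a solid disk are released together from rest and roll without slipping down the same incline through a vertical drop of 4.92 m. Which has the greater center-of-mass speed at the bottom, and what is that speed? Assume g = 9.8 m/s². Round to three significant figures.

For rolling without slipping, Mgh = ½(1+k)Mv² where k = I/(MR²), so v = √(2gh/(1+k)).
Uniform thin spherical shell: k = 2/3, giving v = √(2×9.8×4.92/1.667) = 7.607 m/s.
Solid disk: k = 0.5, giving v = √(2×9.8×4.92/1.5) = 8.018 m/s.
The smaller k wins: the solid disk, at ≈ 8.02 m/s.

the solid disk, at v ≈ 8.02 m/s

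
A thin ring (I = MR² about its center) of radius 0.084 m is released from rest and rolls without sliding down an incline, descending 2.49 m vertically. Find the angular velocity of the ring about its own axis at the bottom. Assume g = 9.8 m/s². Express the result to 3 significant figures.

The moment of inertia is MR², giving k ≡ I/(MR²) = 1.
Rolling without slipping gives ω = v/R, so the total kinetic energy is ½Mv² + ½Iω² = ½(1+k)Mv² = Mv².
Energy conservation Mgh = ½(1+k)Mv² gives v = √(2gh/(1+k)) = √(2 × 9.8 × 2.49 / 2) = 4.94 m/s.
The angular speed follows from ω = v/R = 4.94/0.084 ≈ 58.8 rad/s.

ω ≈ 58.8 rad/s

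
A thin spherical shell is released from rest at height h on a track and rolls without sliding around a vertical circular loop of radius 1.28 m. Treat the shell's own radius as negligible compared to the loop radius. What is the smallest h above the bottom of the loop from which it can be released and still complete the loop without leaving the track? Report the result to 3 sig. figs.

h_min ≈ 3.63 m

Here I = (2/3)MR², so the shape factor k = I/(MR²) = 2/3.
At the top, contact is just lost when gravity alone supplies the centripetal force: Mg = Mv_top²/r, i.e. v_top² = gr.
With ω = v/R, the kinetic energy at speed v is ½(1+k)Mv² = (5/6)Mv².
Energy conservation from release (height h) to the top (height 2r): Mgh = Mg(2r) + (5/6)M·gr.
Thus h_min = 2r + (1+k)r/2 = r(2 + 1.667/2) = 1.28 × 2.833 ≈ 3.63 m.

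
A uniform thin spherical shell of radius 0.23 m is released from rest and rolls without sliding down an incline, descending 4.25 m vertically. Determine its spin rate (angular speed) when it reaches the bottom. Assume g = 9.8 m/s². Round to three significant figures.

With I = (2/3)MR², the ratio k = I/(MR²) is 2/3.
Since it rolls without slipping, ω = v/R and KE = ½Mv² + ½Iω² = ½(1+k)Mv² = (5/6)Mv².
Energy conservation Mgh = ½(1+k)Mv² gives v = √(2gh/(1+k)) = √(2 × 9.8 × 4.25 / 1.667) = 7.07 m/s.
Then ω = v/R = 7.07 / 0.23 ≈ 30.7 rad/s.

ω ≈ 30.7 rad/s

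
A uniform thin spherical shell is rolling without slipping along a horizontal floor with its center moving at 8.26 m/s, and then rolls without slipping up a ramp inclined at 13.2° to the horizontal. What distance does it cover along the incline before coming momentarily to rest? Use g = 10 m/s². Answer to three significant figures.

With I = (2/3)MR², the ratio k = I/(MR²) is 2/3.
The rolling condition ω = v/R makes the rotational term ½I(v/R)² = ½kMv², so KE_total = ½(1+k)Mv² = (5/6)Mv².
Setting this equal to Mgh gives the vertical rise h = (1+k)v₀²/(2g) = 1.667×8.26²/(2×10) = 5.686 m.
Along the incline, d = h/sinθ = 5.686/sin13.2° ≈ 24.9 m.

d ≈ 24.9 m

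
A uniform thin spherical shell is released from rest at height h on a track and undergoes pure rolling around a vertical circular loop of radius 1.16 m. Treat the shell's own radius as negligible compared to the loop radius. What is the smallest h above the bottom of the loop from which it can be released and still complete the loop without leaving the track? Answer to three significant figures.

h_min ≈ 3.29 m

Here I = (2/3)MR², so the shape factor k = I/(MR²) = 2/3.
At the top, contact is just lost when gravity alone supplies the centripetal force: Mg = Mv_top²/r, i.e. v_top² = gr.
With ω = v/R, the kinetic energy at speed v is ½(1+k)Mv² = (5/6)Mv².
Energy conservation from release (height h) to the top (height 2r): Mgh = Mg(2r) + (5/6)M·gr.
Thus h_min = 2r + (1+k)r/2 = r(2 + 1.667/2) = 1.16 × 2.833 ≈ 3.29 m.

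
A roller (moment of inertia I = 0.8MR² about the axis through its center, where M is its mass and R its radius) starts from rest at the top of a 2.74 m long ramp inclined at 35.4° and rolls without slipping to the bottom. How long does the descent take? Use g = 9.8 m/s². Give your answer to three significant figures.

With I = 0.8MR², the ratio k = I/(MR²) is 0.8.
Newton's second law down the slope: Mg sinθ − f = Ma. The torque equation fR = Iα (with α = a/R) gives f = kMa.
Hence a = g sinθ/(1+k) = 9.8×sin35.4°/1.8 = 3.154 m/s².
With constant a from rest, t = √(2L/a) = √(2·2.74/3.154) ≈ 1.32 s.

t ≈ 1.32 s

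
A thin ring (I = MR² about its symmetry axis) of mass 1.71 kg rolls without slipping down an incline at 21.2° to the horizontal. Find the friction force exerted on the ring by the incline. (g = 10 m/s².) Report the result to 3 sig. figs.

f ≈ 3.09 N

For this body I = MR², i.e. k = I/(MR²) = 1.
Along the incline Mg sinθ − f = Ma, and torque about the center fR = Iα = kMR²(a/R) gives f = kMa.
Combining, a = g sinθ/(1+k) and f = kMa = kMg sinθ/(1+k).
f = 1 × 1.71 × 10 × sin21.2° / 2 ≈ 3.09 N.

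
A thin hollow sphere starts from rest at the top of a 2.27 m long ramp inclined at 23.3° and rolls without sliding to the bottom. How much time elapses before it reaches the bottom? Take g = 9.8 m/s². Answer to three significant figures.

With I = (2/3)MR², the ratio k = I/(MR²) is 2/3.
Translational: Mg sinθ − f = Ma. Rotational about the CM: fR = Iα = kMRa, so f = kMa.
Hence a = g sinθ/(1+k) = 9.8×sin23.3°/1.667 = 2.326 m/s².
Starting from rest, L = ½at², so t = √(2L/a) = √(2×2.27/2.326) ≈ 1.40 s.

t ≈ 1.40 s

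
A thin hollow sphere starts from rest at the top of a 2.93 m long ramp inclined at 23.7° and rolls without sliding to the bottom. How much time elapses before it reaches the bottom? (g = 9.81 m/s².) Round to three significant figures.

With I = (2/3)MR², the ratio k = I/(MR²) is 2/3.
Along the incline Mg sinθ − f = Ma, and torque about the center fR = Iα = kMR²(a/R) gives f = kMa.
Hence a = g sinθ/(1+k) = 9.81×sin23.7°/1.667 = 2.366 m/s².
With constant a from rest, t = √(2L/a) = √(2·2.93/2.366) ≈ 1.57 s.

t ≈ 1.57 s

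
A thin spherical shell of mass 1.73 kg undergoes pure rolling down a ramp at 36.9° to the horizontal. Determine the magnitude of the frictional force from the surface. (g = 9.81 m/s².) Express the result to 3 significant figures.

f ≈ 4.08 N

The moment of inertia is (2/3)MR², giving k ≡ I/(MR²) = 2/3.
Translational: Mg sinθ − f = Ma. Rotational about the CM: fR = Iα = kMRa, so f = kMa.
Combining, a = g sinθ/(1+k) and f = kMa = kMg sinθ/(1+k).
f = (2/3) × 1.73 × 9.81 × sin36.9° / 1.667 ≈ 4.08 N.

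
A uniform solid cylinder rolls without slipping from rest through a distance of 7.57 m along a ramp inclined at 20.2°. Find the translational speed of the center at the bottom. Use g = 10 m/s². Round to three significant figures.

With I = (1/2)MR², the ratio k = I/(MR²) is 0.5.
Since it rolls without slipping, ω = v/R and KE = ½Mv² + ½Iω² = ½(1+k)Mv² = (3/4)Mv².
The vertical drop is h = L sinθ = 7.57 × sin20.2° = 2.614 m.
Setting Mgh = (3/4)Mv² gives v = √(2gh/(1+k)) = √(2·10·2.614/1.5) ≈ 5.90 m/s.

v ≈ 5.90 m/s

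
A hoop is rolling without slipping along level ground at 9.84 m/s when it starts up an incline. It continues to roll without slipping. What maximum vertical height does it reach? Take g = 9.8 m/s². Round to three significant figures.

h ≈ 9.88 m

The moment of inertia is MR², giving k ≡ I/(MR²) = 1.
Rolling without slipping gives ω = v/R, so the total kinetic energy is ½Mv² + ½Iω² = ½(1+k)Mv² = Mv².
All of this converts to potential energy at the highest point: Mv₀² = Mgh.
Thus h = (1+k)v₀²/(2g) = 2 × 9.84² / (2 × 9.8) ≈ 9.88 m.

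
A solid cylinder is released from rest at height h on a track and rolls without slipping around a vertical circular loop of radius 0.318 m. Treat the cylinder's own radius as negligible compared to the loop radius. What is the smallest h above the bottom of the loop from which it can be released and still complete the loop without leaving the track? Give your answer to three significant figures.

With I = (1/2)MR², the ratio k = I/(MR²) is 0.5.
At the top, contact is just lost when gravity alone supplies the centripetal force: Mg = Mv_top²/r, i.e. v_top² = gr.
With ω = v/R, the kinetic energy at speed v is ½(1+k)Mv² = (3/4)Mv².
Energy conservation from release (height h) to the top (height 2r): Mgh = Mg(2r) + (3/4)M·gr.
Thus h_min = 2r + (1+k)r/2 = r(2 + 1.5/2) = 0.318 × 2.75 ≈ 0.875 m.

h_min ≈ 0.875 m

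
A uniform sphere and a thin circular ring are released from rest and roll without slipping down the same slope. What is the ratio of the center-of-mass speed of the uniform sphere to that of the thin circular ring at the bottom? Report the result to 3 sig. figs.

v_ratio ≈ 1.20

Each satisfies Mgh = ½(1+k)Mv² with k = I/(MR²), so v ∝ 1/√(1+k).
For the uniform sphere k = 0.4; for the thin circular ring k = 1.
v₁/v₂ = √((1+k₂)/(1+k₁)) = √(2/1.4) ≈ 1.20.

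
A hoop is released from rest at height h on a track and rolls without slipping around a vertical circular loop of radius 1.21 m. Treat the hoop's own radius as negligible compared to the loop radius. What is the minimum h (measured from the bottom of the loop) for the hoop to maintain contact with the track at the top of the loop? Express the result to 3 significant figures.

h_min ≈ 3.63 m

The moment of inertia is MR², giving k ≡ I/(MR²) = 1.
At the top, contact is just lost when gravity alone supplies the centripetal force: Mg = Mv_top²/r, i.e. v_top² = gr.
With ω = v/R, the kinetic energy at speed v is ½(1+k)Mv² = Mv².
Energy conservation from release (height h) to the top (height 2r): Mgh = Mg(2r) + M·gr.
Thus h_min = 2r + (1+k)r/2 = r(2 + 2/2) = 1.21 × 3 ≈ 3.63 m.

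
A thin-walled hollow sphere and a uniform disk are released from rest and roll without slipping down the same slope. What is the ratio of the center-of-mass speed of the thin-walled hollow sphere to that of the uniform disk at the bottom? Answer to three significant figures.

Each satisfies Mgh = ½(1+k)Mv² with k = I/(MR²), so v ∝ 1/√(1+k).
For the thin-walled hollow sphere k = 2/3; for the uniform disk k = 0.5.
v₁/v₂ = √((1+k₂)/(1+k₁)) = √(1.5/1.667) ≈ 0.949.

v_ratio ≈ 0.949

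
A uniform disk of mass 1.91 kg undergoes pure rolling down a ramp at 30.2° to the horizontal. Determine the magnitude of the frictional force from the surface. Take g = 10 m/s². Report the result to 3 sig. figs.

f ≈ 3.20 N

With I = (1/2)MR², the ratio k = I/(MR²) is 0.5.
Along the incline Mg sinθ − f = Ma, and torque about the center fR = Iα = kMR²(a/R) gives f = kMa.
Combining, a = g sinθ/(1+k) and f = kMa = kMg sinθ/(1+k).
f = 0.5 × 1.91 × 10 × sin30.2° / 1.5 ≈ 3.20 N.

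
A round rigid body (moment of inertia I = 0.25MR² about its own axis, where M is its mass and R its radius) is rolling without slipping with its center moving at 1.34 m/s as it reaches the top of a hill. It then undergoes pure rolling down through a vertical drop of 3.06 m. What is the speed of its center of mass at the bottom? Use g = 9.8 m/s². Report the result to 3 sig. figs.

v ≈ 7.06 m/s

With I = 0.25MR², the ratio k = I/(MR²) is 0.25.
Since it rolls without slipping, ω = v/R and KE = ½Mv² + ½Iω² = ½(1+k)Mv² = (5/8)Mv².
Energy conservation: (5/8)Mv₀² + Mgh = (5/8)Mv², so v² = v₀² + 2gh/(1+k).
v = √(1.34² + 2×9.8×3.06/1.25) = √49.78 ≈ 7.06 m/s.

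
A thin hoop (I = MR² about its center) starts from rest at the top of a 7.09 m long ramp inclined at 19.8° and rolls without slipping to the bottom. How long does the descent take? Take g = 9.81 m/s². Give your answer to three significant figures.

t ≈ 2.92 s

Here I = MR², so the shape factor k = I/(MR²) = 1.
Translational: Mg sinθ − f = Ma. Rotational about the CM: fR = Iα = kMRa, so f = kMa.
Hence a = g sinθ/(1+k) = 9.81×sin19.8°/2 = 1.662 m/s².
Starting from rest, L = ½at², so t = √(2L/a) = √(2×7.09/1.662) ≈ 2.92 s.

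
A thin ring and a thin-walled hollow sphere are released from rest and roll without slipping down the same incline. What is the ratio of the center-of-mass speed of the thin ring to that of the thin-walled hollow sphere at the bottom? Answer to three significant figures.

v_ratio ≈ 0.913

Each satisfies Mgh = ½(1+k)Mv² with k = I/(MR²), so v ∝ 1/√(1+k).
For the thin ring k = 1; for the thin-walled hollow sphere k = 2/3.
v₁/v₂ = √((1+k₂)/(1+k₁)) = √(1.667/2) ≈ 0.913.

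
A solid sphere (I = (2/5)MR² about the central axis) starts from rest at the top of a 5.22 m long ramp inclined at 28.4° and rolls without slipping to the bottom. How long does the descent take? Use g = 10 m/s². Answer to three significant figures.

Here I = (2/5)MR², so the shape factor k = I/(MR²) = 0.4.
Translational: Mg sinθ − f = Ma. Rotational about the CM: fR = Iα = kMRa, so f = kMa.
Hence a = g sinθ/(1+k) = 10×sin28.4°/1.4 = 3.397 m/s².
Starting from rest, L = ½at², so t = √(2L/a) = √(2×5.22/3.397) ≈ 1.75 s.

t ≈ 1.75 s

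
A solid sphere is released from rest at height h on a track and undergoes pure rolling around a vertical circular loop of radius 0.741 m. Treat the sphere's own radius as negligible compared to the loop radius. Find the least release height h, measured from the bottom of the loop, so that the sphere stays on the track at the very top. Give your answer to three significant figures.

Here I = (2/5)MR², so the shape factor k = I/(MR²) = 0.4.
At the top of the loop, the minimum-contact condition is Mg = Mv_top²/r, so v_top² = gr.
With ω = v/R, the kinetic energy at speed v is ½(1+k)Mv² = (7/10)Mv².
Energy conservation from release (height h) to the top (height 2r): Mgh = Mg(2r) + (7/10)M·gr.
Thus h_min = 2r + (1+k)r/2 = r(2 + 1.4/2) = 0.741 × 2.7 ≈ 2.00 m.

h_min ≈ 2.00 m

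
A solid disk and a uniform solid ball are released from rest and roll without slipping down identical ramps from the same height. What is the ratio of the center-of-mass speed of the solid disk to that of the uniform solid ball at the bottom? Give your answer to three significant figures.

v_ratio ≈ 0.966

Each satisfies Mgh = ½(1+k)Mv² with k = I/(MR²), so v ∝ 1/√(1+k).
For the solid disk k = 0.5; for the uniform solid ball k = 0.4.
v₁/v₂ = √((1+k₂)/(1+k₁)) = √(1.4/1.5) ≈ 0.966.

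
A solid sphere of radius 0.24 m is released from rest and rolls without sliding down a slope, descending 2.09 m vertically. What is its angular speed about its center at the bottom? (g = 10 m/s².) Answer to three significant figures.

The moment of inertia is (2/5)MR², giving k ≡ I/(MR²) = 0.4.
The rolling condition ω = v/R makes the rotational term ½I(v/R)² = ½kMv², so KE_total = ½(1+k)Mv² = (7/10)Mv².
Energy conservation Mgh = ½(1+k)Mv² gives v = √(2gh/(1+k)) = √(2 × 10 × 2.09 / 1.4) = 5.464 m/s.
The angular speed follows from ω = v/R = 5.464/0.24 ≈ 22.8 rad/s.

ω ≈ 22.8 rad/s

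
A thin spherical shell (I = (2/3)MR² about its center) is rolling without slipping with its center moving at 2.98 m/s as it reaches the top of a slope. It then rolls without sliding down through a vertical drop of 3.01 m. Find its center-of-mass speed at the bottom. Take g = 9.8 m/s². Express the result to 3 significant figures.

v ≈ 6.65 m/s

With I = (2/3)MR², the ratio k = I/(MR²) is 2/3.
Rolling without slipping gives ω = v/R, so the total kinetic energy is ½Mv² + ½Iω² = ½(1+k)Mv² = (5/6)Mv².
Energy conservation: (5/6)Mv₀² + Mgh = (5/6)Mv², so v² = v₀² + 2gh/(1+k).
v = √(2.98² + 2×9.8×3.01/1.667) = √44.28 ≈ 6.65 m/s.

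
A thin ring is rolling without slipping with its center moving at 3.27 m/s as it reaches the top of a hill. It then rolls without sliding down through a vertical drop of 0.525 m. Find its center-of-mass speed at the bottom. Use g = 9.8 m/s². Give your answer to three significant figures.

For this body I = MR², i.e. k = I/(MR²) = 1.
Rolling without slipping gives ω = v/R, so the total kinetic energy is ½Mv² + ½Iω² = ½(1+k)Mv² = Mv².
Energy conservation: Mv₀² + Mgh = Mv², so v² = v₀² + 2gh/(1+k).
v = √(3.27² + 2×9.8×0.525/2) = √15.84 ≈ 3.98 m/s.

v ≈ 3.98 m/s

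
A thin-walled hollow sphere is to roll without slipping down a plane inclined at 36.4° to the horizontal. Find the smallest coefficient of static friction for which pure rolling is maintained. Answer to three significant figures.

The moment of inertia is (2/3)MR², giving k ≡ I/(MR²) = 2/3.
Translational: Mg sinθ − f = Ma. Rotational about the CM: fR = Iα = kMRa, so f = kMa.
These give a = g sinθ/(1+k) and the required friction f = kMg sinθ/(1+k).
With N = Mg cosθ, the no-slip condition f ≤ μN gives μ_min = f/N = k tanθ/(1+k).
μ_min = (2/3) × tan36.4° / 1.667 ≈ 0.295.

μ_min ≈ 0.295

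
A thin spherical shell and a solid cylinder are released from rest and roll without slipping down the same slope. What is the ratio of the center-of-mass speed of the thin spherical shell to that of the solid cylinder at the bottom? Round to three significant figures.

v_ratio ≈ 0.949

Each satisfies Mgh = ½(1+k)Mv² with k = I/(MR²), so v ∝ 1/√(1+k).
For the thin spherical shell k = 2/3; for the solid cylinder k = 0.5.
v₁/v₂ = √((1+k₂)/(1+k₁)) = √(1.5/1.667) ≈ 0.949.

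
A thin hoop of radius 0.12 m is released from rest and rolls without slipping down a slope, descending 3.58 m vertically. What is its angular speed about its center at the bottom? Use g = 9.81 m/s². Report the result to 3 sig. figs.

With I = MR², the ratio k = I/(MR²) is 1.
Pure rolling means v = ωR; then KE = ½Mv² + ½I(v/R)² = ½(1+k)Mv² = Mv².
Energy conservation Mgh = ½(1+k)Mv² gives v = √(2gh/(1+k)) = √(2 × 9.81 × 3.58 / 2) = 5.926 m/s.
The angular speed follows from ω = v/R = 5.926/0.12 ≈ 49.4 rad/s.

ω ≈ 49.4 rad/s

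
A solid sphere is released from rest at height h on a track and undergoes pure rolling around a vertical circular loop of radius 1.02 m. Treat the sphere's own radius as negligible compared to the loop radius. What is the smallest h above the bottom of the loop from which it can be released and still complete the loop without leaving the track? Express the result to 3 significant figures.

h_min ≈ 2.75 m

For this body I = (2/5)MR², i.e. k = I/(MR²) = 0.4.
At the top of the loop, the minimum-contact condition is Mg = Mv_top²/r, so v_top² = gr.
With ω = v/R, the kinetic energy at speed v is ½(1+k)Mv² = (7/10)Mv².
Energy conservation from release (height h) to the top (height 2r): Mgh = Mg(2r) + (7/10)M·gr.
Thus h_min = 2r + (1+k)r/2 = r(2 + 1.4/2) = 1.02 × 2.7 ≈ 2.75 m.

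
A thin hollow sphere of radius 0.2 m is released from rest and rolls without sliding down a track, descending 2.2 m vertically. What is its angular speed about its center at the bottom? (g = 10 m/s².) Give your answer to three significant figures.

ω ≈ 25.7 rad/s

The moment of inertia is (2/3)MR², giving k ≡ I/(MR²) = 2/3.
Since it rolls without slipping, ω = v/R and KE = ½Mv² + ½Iω² = ½(1+k)Mv² = (5/6)Mv².
Energy conservation Mgh = ½(1+k)Mv² gives v = √(2gh/(1+k)) = √(2 × 10 × 2.2 / 1.667) = 5.138 m/s.
The angular speed follows from ω = v/R = 5.138/0.2 ≈ 25.7 rad/s.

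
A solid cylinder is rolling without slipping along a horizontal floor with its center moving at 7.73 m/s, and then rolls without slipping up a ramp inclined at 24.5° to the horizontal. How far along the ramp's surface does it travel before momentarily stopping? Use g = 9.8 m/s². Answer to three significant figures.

For this body I = (1/2)MR², i.e. k = I/(MR²) = 0.5.
Since it rolls without slipping, ω = v/R and KE = ½Mv² + ½Iω² = ½(1+k)Mv² = (3/4)Mv².
Setting this equal to Mgh gives the vertical rise h = (1+k)v₀²/(2g) = 1.5×7.73²/(2×9.8) = 4.573 m.
Along the incline, d = h/sinθ = 4.573/sin24.5° ≈ 11.0 m.

d ≈ 11.0 m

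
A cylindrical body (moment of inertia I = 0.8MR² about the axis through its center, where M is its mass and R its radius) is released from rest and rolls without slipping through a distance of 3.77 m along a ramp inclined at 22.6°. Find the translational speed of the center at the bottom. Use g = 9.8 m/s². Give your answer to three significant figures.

v ≈ 3.97 m/s

Here I = 0.8MR², so the shape factor k = I/(MR²) = 0.8.
Pure rolling means v = ωR; then KE = ½Mv² + ½I(v/R)² = ½(1+k)Mv² = (9/10)Mv².
The vertical drop is h = L sinθ = 3.77 × sin22.6° = 1.449 m.
Setting Mgh = (9/10)Mv² gives v = √(2gh/(1+k)) = √(2·9.8·1.449/1.8) ≈ 3.97 m/s.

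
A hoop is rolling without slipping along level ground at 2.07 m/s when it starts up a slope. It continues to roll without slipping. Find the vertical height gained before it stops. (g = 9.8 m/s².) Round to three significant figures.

h ≈ 0.437 m

For this body I = MR², i.e. k = I/(MR²) = 1.
The rolling condition ω = v/R makes the rotational term ½I(v/R)² = ½kMv², so KE_total = ½(1+k)Mv² = Mv².
At the top the kinetic energy is zero, so Mv₀² = Mgh.
Thus h = (1+k)v₀²/(2g) = 2 × 2.07² / (2 × 9.8) ≈ 0.437 m.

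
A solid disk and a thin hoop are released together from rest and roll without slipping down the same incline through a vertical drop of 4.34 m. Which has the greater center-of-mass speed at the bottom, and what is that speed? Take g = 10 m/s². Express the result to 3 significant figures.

the solid disk, at v ≈ 7.61 m/s

For rolling without slipping, Mgh = ½(1+k)Mv² where k = I/(MR²), so v = √(2gh/(1+k)).
Solid disk: k = 0.5, giving v = √(2×10×4.34/1.5) = 7.607 m/s.
Thin hoop: k = 1, giving v = √(2×10×4.34/2) = 6.588 m/s.
The smaller k wins: the solid disk, at ≈ 7.61 m/s.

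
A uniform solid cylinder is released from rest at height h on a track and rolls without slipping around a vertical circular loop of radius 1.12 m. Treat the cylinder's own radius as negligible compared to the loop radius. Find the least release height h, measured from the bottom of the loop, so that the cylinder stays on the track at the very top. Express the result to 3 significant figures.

h_min ≈ 3.08 m

With I = (1/2)MR², the ratio k = I/(MR²) is 0.5.
At the top of the loop, the minimum-contact condition is Mg = Mv_top²/r, so v_top² = gr.
With ω = v/R, the kinetic energy at speed v is ½(1+k)Mv² = (3/4)Mv².
Energy conservation from release (height h) to the top (height 2r): Mgh = Mg(2r) + (3/4)M·gr.
Thus h_min = 2r + (1+k)r/2 = r(2 + 1.5/2) = 1.12 × 2.75 ≈ 3.08 m.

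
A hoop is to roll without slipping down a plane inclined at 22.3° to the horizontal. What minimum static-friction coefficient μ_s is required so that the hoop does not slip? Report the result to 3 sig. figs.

μ_min ≈ 0.205

The moment of inertia is MR², giving k ≡ I/(MR²) = 1.
Along the incline Mg sinθ − f = Ma, and torque about the center fR = Iα = kMR²(a/R) gives f = kMa.
These give a = g sinθ/(1+k) and the required friction f = kMg sinθ/(1+k).
With N = Mg cosθ, the no-slip condition f ≤ μN gives μ_min = f/N = k tanθ/(1+k).
μ_min = 1 × tan22.3° / 2 ≈ 0.205.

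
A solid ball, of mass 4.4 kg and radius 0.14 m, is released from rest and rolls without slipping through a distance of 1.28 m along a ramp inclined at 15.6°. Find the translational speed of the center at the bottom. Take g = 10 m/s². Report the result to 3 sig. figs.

v ≈ 2.22 m/s

The moment of inertia is (2/5)MR², giving k ≡ I/(MR²) = 0.4.
Rolling without slipping gives ω = v/R, so the total kinetic energy is ½Mv² + ½Iω² = ½(1+k)Mv² = (7/10)Mv².
The vertical drop is h = L sinθ = 1.28 × sin15.6° = 0.3442 m.
Energy conservation: Mgh = (7/10)Mv², so v = √(2gh/(1+k)) = √(2 × 10 × 0.3442 / 1.4) ≈ 2.22 m/s.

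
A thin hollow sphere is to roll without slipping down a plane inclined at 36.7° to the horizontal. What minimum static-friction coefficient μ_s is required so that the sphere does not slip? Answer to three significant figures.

μ_min ≈ 0.298

Here I = (2/3)MR², so the shape factor k = I/(MR²) = 2/3.
Newton's second law down the slope: Mg sinθ − f = Ma. The torque equation fR = Iα (with α = a/R) gives f = kMa.
These give a = g sinθ/(1+k) and the required friction f = kMg sinθ/(1+k).
With N = Mg cosθ, the no-slip condition f ≤ μN gives μ_min = f/N = k tanθ/(1+k).
μ_min = (2/3) × tan36.7° / 1.667 ≈ 0.298.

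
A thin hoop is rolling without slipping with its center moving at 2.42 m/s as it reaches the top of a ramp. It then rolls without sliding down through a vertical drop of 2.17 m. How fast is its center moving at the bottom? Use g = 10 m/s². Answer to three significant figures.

v ≈ 5.25 m/s

For this body I = MR², i.e. k = I/(MR²) = 1.
Rolling without slipping gives ω = v/R, so the total kinetic energy is ½Mv² + ½Iω² = ½(1+k)Mv² = Mv².
Energy conservation: Mv₀² + Mgh = Mv², so v² = v₀² + 2gh/(1+k).
v = √(2.42² + 2×10×2.17/2) = √27.56 ≈ 5.25 m/s.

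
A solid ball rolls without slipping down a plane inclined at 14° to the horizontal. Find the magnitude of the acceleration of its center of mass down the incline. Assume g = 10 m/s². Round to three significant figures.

a ≈ 1.73 m/s²

With I = (2/5)MR², the ratio k = I/(MR²) is 0.4.
Along the incline Mg sinθ − f = Ma, and torque about the center fR = Iα = kMR²(a/R) gives f = kMa.
Eliminating f: Mg sinθ = (1+k)Ma, so a = g sinθ/(1+k) = 10 × sin14° / 1.4 ≈ 1.73 m/s².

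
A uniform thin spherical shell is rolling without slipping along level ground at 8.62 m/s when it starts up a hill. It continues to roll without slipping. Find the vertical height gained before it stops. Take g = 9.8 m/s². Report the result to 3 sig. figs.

With I = (2/3)MR², the ratio k = I/(MR²) is 2/3.
Pure rolling means v = ωR; then KE = ½Mv² + ½I(v/R)² = ½(1+k)Mv² = (5/6)Mv².
All of this converts to potential energy at the highest point: (5/6)Mv₀² = Mgh.
Thus h = (1+k)v₀²/(2g) = 1.667 × 8.62² / (2 × 9.8) ≈ 6.32 m.

h ≈ 6.32 m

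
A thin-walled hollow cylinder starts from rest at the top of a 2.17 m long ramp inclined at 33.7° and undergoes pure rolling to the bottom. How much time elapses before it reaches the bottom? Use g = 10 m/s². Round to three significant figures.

t ≈ 1.25 s

Here I = MR², so the shape factor k = I/(MR²) = 1.
Newton's second law down the slope: Mg sinθ − f = Ma. The torque equation fR = Iα (with α = a/R) gives f = kMa.
Hence a = g sinθ/(1+k) = 10×sin33.7°/2 = 2.774 m/s².
With constant a from rest, t = √(2L/a) = √(2·2.17/2.774) ≈ 1.25 s.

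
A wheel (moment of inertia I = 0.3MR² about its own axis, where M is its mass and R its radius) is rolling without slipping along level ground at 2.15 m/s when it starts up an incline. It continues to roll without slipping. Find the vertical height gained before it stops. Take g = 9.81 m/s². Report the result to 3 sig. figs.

h ≈ 0.306 m

The moment of inertia is 0.3MR², giving k ≡ I/(MR²) = 0.3.
The rolling condition ω = v/R makes the rotational term ½I(v/R)² = ½kMv², so KE_total = ½(1+k)Mv² = (13/20)Mv².
All of this converts to potential energy at the highest point: (13/20)Mv₀² = Mgh.
Thus h = (1+k)v₀²/(2g) = 1.3 × 2.15² / (2 × 9.81) ≈ 0.306 m.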